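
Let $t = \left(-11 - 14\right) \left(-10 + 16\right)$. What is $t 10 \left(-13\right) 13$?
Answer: $253500$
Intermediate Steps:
$t = -150$ ($t = \left(-25\right) 6 = -150$)
$t 10 \left(-13\right) 13 = - 150 \cdot 10 \left(-13\right) 13 = - 150 \left(\left(-130\right) 13\right) = \left(-150\right) \left(-1690\right) = 253500$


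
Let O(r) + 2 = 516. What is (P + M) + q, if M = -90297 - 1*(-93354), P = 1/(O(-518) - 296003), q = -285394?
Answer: -83427477794/295489 ≈ -2.8234e+5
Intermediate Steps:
O(r) = 514 (O(r) = -2 + 516 = 514)
P = -1/295489 (P = 1/(514 - 296003) = 1/(-295489) = -1/295489 ≈ -3.3842e-6)
M = 3057 (M = -90297 + 93354 = 3057)
(P + M) + q = (-1/295489 + 3057) - 285394 = 903309872/295489 - 285394 = -83427477794/295489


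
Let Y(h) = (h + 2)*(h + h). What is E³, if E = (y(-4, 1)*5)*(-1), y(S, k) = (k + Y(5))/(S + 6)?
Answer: -44738875/8 ≈ -5.5924e+6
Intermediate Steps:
Y(h) = 2*h*(2 + h) (Y(h) = (2 + h)*(2*h) = 2*h*(2 + h))
y(S, k) = (70 + k)/(6 + S) (y(S, k) = (k + 2*5*(2 + 5))/(S + 6) = (k + 2*5*7)/(6 + S) = (k + 70)/(6 + S) = (70 + k)/(6 + S))
E = -355/2 (E = (((70 + 1)/(6 - 4))*5)*(-1) = ((71/2)*5)*(-1) = (355/2)*(-1) = -355/2 ≈ -177.50)
E³ = (-355/2)³ = -44738875/8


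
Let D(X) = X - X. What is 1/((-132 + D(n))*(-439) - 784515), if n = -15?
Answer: -1/726567 ≈ -1.3763e-6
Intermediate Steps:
D(X) = 0
1/((-132 + D(n))*(-439) - 784515) = 1/((-132 + 0)*(-439) - 784515) = 1/(-132*(-439) - 784515) = 1/(57948 - 784515) = 1/(-726567) = -1/726567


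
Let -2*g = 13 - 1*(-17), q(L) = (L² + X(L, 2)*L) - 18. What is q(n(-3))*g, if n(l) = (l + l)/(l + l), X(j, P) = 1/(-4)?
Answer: 1035/4 ≈ 258.75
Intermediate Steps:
X(j, P) = -¼
n(l) = 1 (n(l) = (2*l)/((2*l)) = (2*l)*(1/(2*l)) = 1)
q(L) = -18 + L² - L/4 (q(L) = (L² - L/4) - 18 = -18 + L² - L/4)
g = -15 (g = -(13 - 1*(-17))/2 = -(13 + 17)/2 = -½*30 = -15)
q(n(-3))*g = (-18 + 1² - ¼*1)*(-15) = (-18 + 1 - ¼)*(-15) = -69/4*(-15) = 1035/4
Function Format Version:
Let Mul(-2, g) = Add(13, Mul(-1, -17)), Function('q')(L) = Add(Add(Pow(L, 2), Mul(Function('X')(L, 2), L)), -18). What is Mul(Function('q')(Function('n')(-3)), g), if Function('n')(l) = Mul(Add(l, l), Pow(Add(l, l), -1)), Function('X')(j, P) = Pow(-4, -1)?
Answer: Rational(1035, 4) ≈ 258.75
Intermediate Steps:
Function('X')(j, P) = Rational(-1, 4)
Function('n')(l) = 1 (Function('n')(l) = Mul(Mul(2, l), Pow(Mul(2, l), -1)) = Mul(Mul(2, l), Mul(Rational(1, 2), Pow(l, -1))) = 1)
Function('q')(L) = Add(-18, Pow(L, 2), Mul(Rational(-1, 4), L)) (Function('q')(L) = Add(Add(Pow(L, 2), Mul(Rational(-1, 4), L)), -18) = Add(-18, Pow(L, 2), Mul(Rational(-1, 4), L)))
g = -15 (g = Mul(Rational(-1, 2), Add(13, Mul(-1, -17))) = Mul(Rational(-1, 2), Add(13, 17)) = Mul(Rational(-1, 2), 30) = -15)
Mul(Function('q')(Function('n')(-3)), g) = Mul(Add(-18, Pow(1, 2), Mul(Rational(-1, 4), 1)), -15) = Mul(Add(-18, 1, Rational(-1, 4)), -15) = Mul(Rational(-69, 4), -15) = Rational(1035, 4)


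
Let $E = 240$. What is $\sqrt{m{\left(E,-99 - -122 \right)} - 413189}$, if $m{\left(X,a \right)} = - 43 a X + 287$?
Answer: $i \sqrt{650262} \approx 806.39 i$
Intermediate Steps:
$m{\left(X,a \right)} = 287 - 43 X a$ ($m{\left(X,a \right)} = - 43 X a + 287 = 287 - 43 X a$)
$\sqrt{m{\left(E,-99 - -122 \right)} - 413189} = \sqrt{\left(287 - 10320 \left(-99 - -122\right)\right) - 413189} = \sqrt{\left(287 - 10320 \left(-99 + 122\right)\right) - 413189} = \sqrt{\left(287 - 10320 \cdot 23\right) - 413189} = \sqrt{\left(287 - 237360\right) - 413189} = \sqrt{-237073 - 413189} = \sqrt{-650262} = i \sqrt{650262}$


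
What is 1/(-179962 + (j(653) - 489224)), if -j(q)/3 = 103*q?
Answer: -1/870963 ≈ -1.1482e-6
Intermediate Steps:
j(q) = -309*q
1/(-179962 + (j(653) - 489224)) = 1/(-179962 + (-309*653 - 489224)) = 1/(-179962 + (-201777 - 489224)) = 1/(-179962 - 691001) = 1/(-870963) = -1/870963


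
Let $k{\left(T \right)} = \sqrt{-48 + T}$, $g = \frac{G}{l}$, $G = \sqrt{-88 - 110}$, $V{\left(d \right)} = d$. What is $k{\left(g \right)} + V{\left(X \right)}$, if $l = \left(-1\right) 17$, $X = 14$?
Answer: $14 + \frac{\sqrt{-13872 - 51 i \sqrt{22}}}{17} \approx 14.06 - 6.9285 i$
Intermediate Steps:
$l = -17$
$G = 3 i \sqrt{22}$ ($G = \sqrt{-198} = 3 i \sqrt{22} \approx 14.071 i$)
$g = - \frac{3 i \sqrt{22}}{17}$ ($g = \frac{3 i \sqrt{22}}{-17} = 3 i \sqrt{22} \left(- \frac{1}{17}\right) = - \frac{3 i \sqrt{22}}{17} \approx - 0.82772 i$)
$k{\left(g \right)} + V{\left(X \right)} = \sqrt{-48 - \frac{3 i \sqrt{22}}{17}} + 14 = 14 + \sqrt{-48 - \frac{3 i \sqrt{22}}{17}}$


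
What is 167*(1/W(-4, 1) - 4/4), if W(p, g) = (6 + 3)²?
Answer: -13360/81 ≈ -164.94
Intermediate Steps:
W(p, g) = 81 (W(p, g) = 9² = 81)
167*(1/W(-4, 1) - 4/4) = 167*(1/81 - 4/4) = 167*(1*(1/81) - 4*¼) = 167*(1/81 - 1) = 167*(-80/81) = -13360/81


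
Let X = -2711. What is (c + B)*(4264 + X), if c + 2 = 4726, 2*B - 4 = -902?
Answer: 6639075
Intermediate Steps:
B = -449 (B = 2 + (1/2)*(-902) = 2 - 451 = -449)
c = 4724 (c = -2 + 4726 = 4724)
(c + B)*(4264 + X) = (4724 - 449)*(4264 - 2711) = 4275*1553 = 6639075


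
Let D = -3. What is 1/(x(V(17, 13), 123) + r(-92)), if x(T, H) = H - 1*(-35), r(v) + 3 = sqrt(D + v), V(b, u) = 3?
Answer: 31/4824 - I*sqrt(95)/24120 ≈ 0.0064262 - 0.0004041*I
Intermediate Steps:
r(v) = -3 + sqrt(-3 + v)
x(T, H) = 35 + H (x(T, H) = H + 35 = 35 + H)
1/(x(V(17, 13), 123) + r(-92)) = 1/((35 + 123) + (-3 + sqrt(-3 - 92))) = 1/(158 + (-3 + sqrt(-95))) = 1/(158 + (-3 + I*sqrt(95))) = 1/(155 + I*sqrt(95))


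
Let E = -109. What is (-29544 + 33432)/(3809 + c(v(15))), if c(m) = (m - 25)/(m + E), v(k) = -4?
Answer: 73224/71741 ≈ 1.0207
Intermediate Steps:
c(m) = (-25 + m)/(-109 + m) (c(m) = (m - 25)/(m - 109) = (-25 + m)/(-109 + m))
(-29544 + 33432)/(3809 + c(v(15))) = (-29544 + 33432)/(3809 + (-25 - 4)/(-109 - 4)) = 3888/(3809 - 29/(-113)) = 3888/(3809 - 1/113*(-29)) = 3888/(3809 + 29/113) = 3888/(430446/113) = 3888*(113/430446) = 73224/71741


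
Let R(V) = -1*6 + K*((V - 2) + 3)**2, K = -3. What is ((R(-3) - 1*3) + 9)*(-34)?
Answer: 408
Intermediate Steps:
R(V) = -6 - 3*(1 + V)**2 (R(V) = -1*6 - 3*((V - 2) + 3)**2 = -6 - 3*((-2 + V) + 3)**2 = -6 - 3*(1 + V)**2)
((R(-3) - 1*3) + 9)*(-34) = (((-6 - 3*(1 - 3)**2) - 1*3) + 9)*(-34) = (((-6 - 3*(-2)**2) - 3) + 9)*(-34) = (((-6 - 3*4) - 3) + 9)*(-34) = (((-6 - 12) - 3) + 9)*(-34) = ((-18 - 3) + 9)*(-34) = (-21 + 9)*(-34) = -12*(-34) = 408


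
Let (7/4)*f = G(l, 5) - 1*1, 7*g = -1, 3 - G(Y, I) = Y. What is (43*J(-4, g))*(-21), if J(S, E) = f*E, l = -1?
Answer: 1548/7 ≈ 221.14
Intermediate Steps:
G(Y, I) = 3 - Y
g = -1/7 (g = (1/7)*(-1) = -1/7 ≈ -0.14286)
f = 12/7 (f = 4*((3 - 1*(-1)) - 1*1)/7 = 4*((3 + 1) - 1)/7 = 4*(4 - 1)/7 = (4/7)*3 = 12/7 ≈ 1.7143)
J(S, E) = 12*E/7
(43*J(-4, g))*(-21) = (43*((12/7)*(-1/7)))*(-21) = (43*(-12/49))*(-21) = -516/49*(-21) = 1548/7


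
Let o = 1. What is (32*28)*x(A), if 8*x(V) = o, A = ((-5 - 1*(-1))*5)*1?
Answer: 112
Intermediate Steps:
A = -20 (A = ((-5 + 1)*5)*1 = -4*5*1 = -20*1 = -20)
x(V) = 1/8 (x(V) = (1/8)*1 = 1/8)
(32*28)*x(A) = (32*28)*(1/8) = 896*(1/8) = 112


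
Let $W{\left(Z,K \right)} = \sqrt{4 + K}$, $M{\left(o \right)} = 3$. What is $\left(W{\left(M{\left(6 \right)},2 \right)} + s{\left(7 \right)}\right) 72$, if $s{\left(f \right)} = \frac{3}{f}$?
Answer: $\frac{216}{7} + 72 \sqrt{6} \approx 207.22$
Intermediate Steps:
$\left(W{\left(M{\left(6 \right)},2 \right)} + s{\left(7 \right)}\right) 72 = \left(\sqrt{4 + 2} + \frac{3}{7}\right) 72 = \left(\sqrt{6} + 3 \cdot \frac{1}{7}\right) 72 = \left(\sqrt{6} + \frac{3}{7}\right) 72 = \left(\frac{3}{7} + \sqrt{6}\right) 72 = \frac{216}{7} + 72 \sqrt{6}$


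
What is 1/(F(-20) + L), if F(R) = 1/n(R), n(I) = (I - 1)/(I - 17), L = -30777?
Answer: -21/646280 ≈ -3.2494e-5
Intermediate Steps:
n(I) = (-1 + I)/(-17 + I)
F(R) = (-17 + R)/(-1 + R) (F(R) = 1/((-1 + R)/(-17 + R)) = (-17 + R)/(-1 + R))
1/(F(-20) + L) = 1/((-17 - 20)/(-1 - 20) - 30777) = 1/(-37/(-21) - 30777) = 1/(-1/21*(-37) - 30777) = 1/(37/21 - 30777) = 1/(-646280/21) = -21/646280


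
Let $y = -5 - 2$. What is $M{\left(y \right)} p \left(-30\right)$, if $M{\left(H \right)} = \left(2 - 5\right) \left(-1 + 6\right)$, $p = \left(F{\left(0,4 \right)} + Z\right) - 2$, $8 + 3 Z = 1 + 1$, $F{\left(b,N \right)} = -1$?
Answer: $-2250$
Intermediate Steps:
$Z = -2$ ($Z = - \frac{8}{3} + \frac{1 + 1}{3} = - \frac{8}{3} + \frac{1}{3} \cdot 2 = - \frac{8}{3} + \frac{2}{3} = -2$)
$y = -7$ ($y = -5 - 2 = -7$)
$p = -5$ ($p = \left(-1 - 2\right) - 2 = -3 - 2 = -5$)
$M{\left(H \right)} = -15$ ($M{\left(H \right)} = \left(2 - 5\right) 5 = \left(-3\right) 5 = -15$)
$M{\left(y \right)} p \left(-30\right) = \left(-15\right) \left(-5\right) \left(-30\right) = 75 \left(-30\right) = -2250$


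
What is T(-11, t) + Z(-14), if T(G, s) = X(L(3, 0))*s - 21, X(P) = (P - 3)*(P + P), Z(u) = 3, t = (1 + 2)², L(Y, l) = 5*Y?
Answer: 3222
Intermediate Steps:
t = 9 (t = 3² = 9)
X(P) = 2*P*(-3 + P) (X(P) = (-3 + P)*(2*P) = 2*P*(-3 + P))
T(G, s) = -21 + 360*s (T(G, s) = (2*(5*3)*(-3 + 5*3))*s - 21 = (2*15*(-3 + 15))*s - 21 = (2*15*12)*s - 21 = 360*s - 21 = -21 + 360*s)
T(-11, t) + Z(-14) = (-21 + 360*9) + 3 = (-21 + 3240) + 3 = 3219 + 3 = 3222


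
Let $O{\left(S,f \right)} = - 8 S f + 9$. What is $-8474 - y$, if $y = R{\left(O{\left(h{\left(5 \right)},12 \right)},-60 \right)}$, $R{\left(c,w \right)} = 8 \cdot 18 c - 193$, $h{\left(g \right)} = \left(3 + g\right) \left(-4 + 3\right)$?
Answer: $-120169$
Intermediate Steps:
$h{\left(g \right)} = -3 - g$ ($h{\left(g \right)} = \left(3 + g\right) \left(-1\right) = -3 - g$)
$O{\left(S,f \right)} = 9 - 8 S f$ ($O{\left(S,f \right)} = - 8 S f + 9 = 9 - 8 S f$)
$R{\left(c,w \right)} = -193 + 144 c$ ($R{\left(c,w \right)} = 144 c - 193 = -193 + 144 c$)
$y = 111695$ ($y = -193 + 144 \left(9 - 8 \left(-3 - 5\right) 12\right) = -193 + 144 \left(9 - \left(-64\right) 12\right) = -193 + 144 \left(9 + 768\right) = -193 + 144 \cdot 777 = -193 + 111888 = 111695$)
$-8474 - y = -8474 - 111695 = -120169$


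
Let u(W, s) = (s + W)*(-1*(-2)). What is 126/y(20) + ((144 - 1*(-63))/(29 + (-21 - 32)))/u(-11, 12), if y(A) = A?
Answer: 159/80 ≈ 1.9875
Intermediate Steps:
u(W, s) = 2*W + 2*s (u(W, s) = (W + s)*2 = 2*W + 2*s)
126/y(20) + ((144 - 1*(-63))/(29 + (-21 - 32)))/u(-11, 12) = 126/20 + ((144 - 1*(-63))/(29 + (-21 - 32)))/(2*(-11) + 2*12) = 126*(1/20) + ((144 + 63)/(29 - 53))/(-22 + 24) = 63/10 + (207/(-24))/2 = 63/10 + (207*(-1/24))*(1/2) = 63/10 - 69/8*1/2 = 63/10 - 69/16 = 159/80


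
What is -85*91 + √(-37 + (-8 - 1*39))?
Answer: -7735 + 2*I*√21 ≈ -7735.0 + 9.1651*I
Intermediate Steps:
-85*91 + √(-37 + (-8 - 1*39)) = -7735 + √(-37 + (-8 - 39)) = -7735 + √(-37 - 47) = -7735 + √(-84) = -7735 + 2*I*√21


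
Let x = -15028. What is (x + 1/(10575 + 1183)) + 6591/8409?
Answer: -495262089743/32957674 ≈ -15027.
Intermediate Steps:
(x + 1/(10575 + 1183)) + 6591/8409 = (-15028 + 1/(10575 + 1183)) + 6591/8409 = (-15028 + 1/11758) + 6591*(1/8409) = (-15028 + 1/11758) + 2197/2803 = -176699223/11758 + 2197/2803 = -495262089743/32957674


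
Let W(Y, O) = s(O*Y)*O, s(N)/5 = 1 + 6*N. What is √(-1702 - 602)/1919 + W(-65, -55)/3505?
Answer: -1179805/701 + 48*I/1919 ≈ -1683.0 + 0.025013*I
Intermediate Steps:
s(N) = 5 + 30*N (s(N) = 5*(1 + 6*N) = 5 + 30*N)
W(Y, O) = O*(5 + 30*O*Y) (W(Y, O) = (5 + 30*(O*Y))*O = (5 + 30*O*Y)*O = O*(5 + 30*O*Y))
√(-1702 - 602)/1919 + W(-65, -55)/3505 = √(-1702 - 602)/1919 + (5*(-55)*(1 + 6*(-55)*(-65)))/3505 = √(-2304)*(1/1919) + (5*(-55)*(1 + 21450))*(1/3505) = (48*I)*(1/1919) + (5*(-55)*21451)*(1/3505) = 48*I/1919 - 5899025*1/3505 = 48*I/1919 - 1179805/701 = -1179805/701 + 48*I/1919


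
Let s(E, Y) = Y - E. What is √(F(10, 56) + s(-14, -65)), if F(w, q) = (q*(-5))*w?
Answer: I*√2851 ≈ 53.395*I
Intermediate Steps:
F(w, q) = -5*q*w (F(w, q) = (-5*q)*w = -5*q*w)
√(F(10, 56) + s(-14, -65)) = √(-5*56*10 + (-65 - 1*(-14))) = √(-2800 + (-65 + 14)) = √(-2800 - 51) = √(-2851) = I*√2851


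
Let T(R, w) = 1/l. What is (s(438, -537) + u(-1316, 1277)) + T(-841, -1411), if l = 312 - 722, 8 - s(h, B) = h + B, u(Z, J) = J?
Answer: 567439/410 ≈ 1384.0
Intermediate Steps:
s(h, B) = 8 - B - h (s(h, B) = 8 - (h + B) = 8 - (B + h) = 8 + (-B - h) = 8 - B - h)
l = -410
T(R, w) = -1/410 (T(R, w) = 1/(-410) = -1/410)
(s(438, -537) + u(-1316, 1277)) + T(-841, -1411) = ((8 - 1*(-537) - 1*438) + 1277) - 1/410 = ((8 + 537 - 438) + 1277) - 1/410 = (107 + 1277) - 1/410 = 1384 - 1/410 = 567439/410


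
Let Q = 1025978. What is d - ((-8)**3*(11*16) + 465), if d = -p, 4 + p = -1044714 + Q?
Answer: 108387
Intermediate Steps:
p = -18740 (p = -4 + (-1044714 + 1025978) = -4 - 18736 = -18740)
d = 18740 (d = -1*(-18740) = 18740)
d - ((-8)**3*(11*16) + 465) = 18740 - ((-8)**3*(11*16) + 465) = 18740 - (-512*176 + 465) = 18740 - (-90112 + 465) = 18740 - 1*(-89647) = 18740 + 89647 = 108387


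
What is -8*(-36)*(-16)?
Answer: -4608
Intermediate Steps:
-8*(-36)*(-16) = 288*(-16) = -4608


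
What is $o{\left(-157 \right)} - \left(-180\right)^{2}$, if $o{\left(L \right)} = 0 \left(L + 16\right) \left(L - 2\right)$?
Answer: $-32400$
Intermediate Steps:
$o{\left(L \right)} = 0$ ($o{\left(L \right)} = 0 \left(16 + L\right) \left(-2 + L\right) = 0 \left(-2 + L\right) \left(16 + L\right) = 0$)
$o{\left(-157 \right)} - \left(-180\right)^{2} = 0 - \left(-180\right)^{2} = 0 - 32400 = -32400$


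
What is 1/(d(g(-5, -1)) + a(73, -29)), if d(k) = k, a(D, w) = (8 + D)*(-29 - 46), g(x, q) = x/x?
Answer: -1/6074 ≈ -0.00016464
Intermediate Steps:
g(x, q) = 1
a(D, w) = -600 - 75*D (a(D, w) = (8 + D)*(-75) = -600 - 75*D)
1/(d(g(-5, -1)) + a(73, -29)) = 1/(1 + (-600 - 75*73)) = 1/(1 + (-600 - 5475)) = 1/(1 - 6075) = 1/(-6074) = -1/6074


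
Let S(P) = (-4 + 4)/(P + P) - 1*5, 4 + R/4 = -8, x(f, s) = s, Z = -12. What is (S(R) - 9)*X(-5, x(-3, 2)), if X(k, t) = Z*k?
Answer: -840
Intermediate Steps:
X(k, t) = -12*k
R = -48 (R = -16 + 4*(-8) = -16 - 32 = -48)
S(P) = -5 (S(P) = 0/((2*P)) - 5 = 0*(1/(2*P)) - 5 = 0 - 5 = -5)
(S(R) - 9)*X(-5, x(-3, 2)) = (-5 - 9)*(-12*(-5)) = -14*60 = -840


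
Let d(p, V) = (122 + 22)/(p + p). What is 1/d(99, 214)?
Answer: 11/8 ≈ 1.3750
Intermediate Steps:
d(p, V) = 72/p (d(p, V) = 144/((2*p)) = 144*(1/(2*p)) = 72/p)
1/d(99, 214) = 1/(72/99) = 1/(72*(1/99)) = 1/(8/11) = 11/8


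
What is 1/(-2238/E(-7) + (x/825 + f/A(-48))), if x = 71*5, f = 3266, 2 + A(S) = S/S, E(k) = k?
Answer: -1155/3402463 ≈ -0.00033946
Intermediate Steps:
A(S) = -1 (A(S) = -2 + S/S = -2 + 1 = -1)
x = 355
1/(-2238/E(-7) + (x/825 + f/A(-48))) = 1/(-2238/(-7) + (355/825 + 3266/(-1))) = 1/(-2238*(-1/7) + (355*(1/825) + 3266*(-1))) = 1/(2238/7 + (71/165 - 3266)) = 1/(2238/7 - 538819/165) = 1/(-3402463/1155) = -1155/3402463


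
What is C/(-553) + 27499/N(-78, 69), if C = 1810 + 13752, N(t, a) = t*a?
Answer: -98961631/2976246 ≈ -33.250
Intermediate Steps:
N(t, a) = a*t
C = 15562
C/(-553) + 27499/N(-78, 69) = 15562/(-553) + 27499/((69*(-78))) = 15562*(-1/553) + 27499/(-5382) = -15562/553 + 27499*(-1/5382) = -15562/553 - 27499/5382 = -98961631/2976246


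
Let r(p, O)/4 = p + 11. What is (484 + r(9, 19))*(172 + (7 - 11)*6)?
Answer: 83472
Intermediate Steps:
r(p, O) = 44 + 4*p (r(p, O) = 4*(p + 11) = 4*(11 + p) = 44 + 4*p)
(484 + r(9, 19))*(172 + (7 - 11)*6) = (484 + (44 + 4*9))*(172 + (7 - 11)*6) = (484 + (44 + 36))*(172 - 4*6) = (484 + 80)*(172 - 24) = 564*148 = 83472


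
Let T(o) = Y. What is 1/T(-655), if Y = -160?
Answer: -1/160 ≈ -0.0062500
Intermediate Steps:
T(o) = -160
1/T(-655) = 1/(-160) = -1/160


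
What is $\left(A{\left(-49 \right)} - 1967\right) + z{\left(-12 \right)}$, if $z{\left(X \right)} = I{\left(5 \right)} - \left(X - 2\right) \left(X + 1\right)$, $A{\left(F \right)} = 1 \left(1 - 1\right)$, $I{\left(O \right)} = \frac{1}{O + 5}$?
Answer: $- \frac{21209}{10} \approx -2120.9$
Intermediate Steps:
$I{\left(O \right)} = \frac{1}{5 + O}$
$A{\left(F \right)} = 0$ ($A{\left(F \right)} = 1 \cdot 0 = 0$)
$z{\left(X \right)} = \frac{1}{10} - \left(1 + X\right) \left(-2 + X\right)$ ($z{\left(X \right)} = \frac{1}{5 + 5} - \left(X - 2\right) \left(X + 1\right) = \frac{1}{10} - \left(-2 + X\right) \left(1 + X\right) = \frac{1}{10} - \left(1 + X\right) \left(-2 + X\right)$)
$\left(A{\left(-49 \right)} - 1967\right) + z{\left(-12 \right)} = \left(0 - 1967\right) - \frac{1539}{10} = -1967 - \frac{1539}{10} = - \frac{21209}{10}$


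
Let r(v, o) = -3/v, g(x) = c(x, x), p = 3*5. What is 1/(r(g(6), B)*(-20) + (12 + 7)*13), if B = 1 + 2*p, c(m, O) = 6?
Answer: 1/257 ≈ 0.0038911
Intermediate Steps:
p = 15
g(x) = 6
B = 31 (B = 1 + 2*15 = 1 + 30 = 31)
1/(r(g(6), B)*(-20) + (12 + 7)*13) = 1/(-3/6*(-20) + (12 + 7)*13) = 1/(-3*1/6*(-20) + 19*13) = 1/(-1/2*(-20) + 247) = 1/(10 + 247) = 1/257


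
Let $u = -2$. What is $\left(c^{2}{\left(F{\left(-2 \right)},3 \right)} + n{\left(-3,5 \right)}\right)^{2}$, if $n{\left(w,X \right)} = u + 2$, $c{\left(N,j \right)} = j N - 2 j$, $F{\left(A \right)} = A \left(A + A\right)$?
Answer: $104976$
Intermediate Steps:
$F{\left(A \right)} = 2 A^{2}$ ($F{\left(A \right)} = A 2 A = 2 A^{2}$)
$c{\left(N,j \right)} = - 2 j + N j$ ($c{\left(N,j \right)} = N j - 2 j = - 2 j + N j$)
$n{\left(w,X \right)} = 0$ ($n{\left(w,X \right)} = -2 + 2 = 0$)
$\left(c^{2}{\left(F{\left(-2 \right)},3 \right)} + n{\left(-3,5 \right)}\right)^{2} = \left(\left(3 \left(-2 + 2 \left(-2\right)^{2}\right)\right)^{2} + 0\right)^{2} = \left(\left(3 \left(-2 + 2 \cdot 4\right)\right)^{2} + 0\right)^{2} = \left(\left(3 \left(-2 + 8\right)\right)^{2} + 0\right)^{2} = \left(\left(3 \cdot 6\right)^{2} + 0\right)^{2} = \left(18^{2} + 0\right)^{2} = \left(324 + 0\right)^{2} = 324^{2} = 104976$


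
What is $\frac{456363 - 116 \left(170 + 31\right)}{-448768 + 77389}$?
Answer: $- \frac{144349}{123793} \approx -1.1661$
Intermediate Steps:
$\frac{456363 - 116 \left(170 + 31\right)}{-448768 + 77389} = \frac{456363 - 23316}{-371379} = \left(456363 - 23316\right) \left(- \frac{1}{371379}\right) = 433047 \left(- \frac{1}{371379}\right) = - \frac{144349}{123793}$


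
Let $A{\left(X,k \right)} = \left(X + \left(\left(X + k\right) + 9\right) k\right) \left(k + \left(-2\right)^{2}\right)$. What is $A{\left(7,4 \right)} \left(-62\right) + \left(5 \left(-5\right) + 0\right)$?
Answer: $-43177$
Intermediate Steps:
$A{\left(X,k \right)} = \left(4 + k\right) \left(X + k \left(9 + X + k\right)\right)$ ($A{\left(X,k \right)} = \left(X + \left(9 + X + k\right) k\right) \left(k + 4\right) = \left(X + k \left(9 + X + k\right)\right) \left(4 + k\right) = \left(4 + k\right) \left(X + k \left(9 + X + k\right)\right)$)
$A{\left(7,4 \right)} \left(-62\right) + \left(5 \left(-5\right) + 0\right) = \left(4^{3} + 4 \cdot 7 + 13 \cdot 4^{2} + 36 \cdot 4 + 7 \cdot 4^{2} + 5 \cdot 7 \cdot 4\right) \left(-62\right) + \left(5 \left(-5\right) + 0\right) = \left(64 + 28 + 13 \cdot 16 + 144 + 7 \cdot 16 + 140\right) \left(-62\right) + \left(-25 + 0\right) = \left(64 + 28 + 208 + 144 + 112 + 140\right) \left(-62\right) - 25 = 696 \left(-62\right) - 25 = -43152 - 25 = -43177$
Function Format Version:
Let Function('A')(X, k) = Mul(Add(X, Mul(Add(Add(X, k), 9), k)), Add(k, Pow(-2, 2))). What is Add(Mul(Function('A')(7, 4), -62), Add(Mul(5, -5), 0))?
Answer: -43177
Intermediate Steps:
Function('A')(X, k) = Mul(Add(4, k), Add(X, Mul(k, Add(9, X, k)))) (Function('A')(X, k) = Mul(Add(X, Mul(Add(9, X, k), k)), Add(k, 4)) = Mul(Add(X, Mul(k, Add(9, X, k))), Add(4, k)) = Mul(Add(4, k), Add(X, Mul(k, Add(9, X, k)))))
Add(Mul(Function('A')(7, 4), -62), Add(Mul(5, -5), 0)) = Add(Mul(Add(Pow(4, 3), Mul(4, 7), Mul(13, Pow(4, 2)), Mul(36, 4), Mul(7, Pow(4, 2)), Mul(5, 7, 4)), -62), Add(Mul(5, -5), 0)) = Add(Mul(Add(64, 28, Mul(13, 16), 144, Mul(7, 16), 140), -62), Add(-25, 0)) = Add(Mul(Add(64, 28, 208, 144, 112, 140), -62), -25) = Add(Mul(696, -62), -25) = Add(-43152, -25) = -43177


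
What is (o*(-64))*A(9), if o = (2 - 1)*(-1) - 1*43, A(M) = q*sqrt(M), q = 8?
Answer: 67584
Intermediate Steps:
A(M) = 8*sqrt(M)
o = -44 (o = 1*(-1) - 43 = -1 - 43 = -44)
(o*(-64))*A(9) = (-44*(-64))*(8*sqrt(9)) = 2816*(8*3) = 2816*24 = 67584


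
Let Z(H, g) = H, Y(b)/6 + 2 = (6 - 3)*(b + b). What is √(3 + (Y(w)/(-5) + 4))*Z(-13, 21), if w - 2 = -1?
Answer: -13*√55/5 ≈ -19.282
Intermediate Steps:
w = 1 (w = 2 - 1 = 1)
Y(b) = -12 + 36*b (Y(b) = -12 + 6*((6 - 3)*(b + b)) = -12 + 6*(3*(2*b)) = -12 + 6*(6*b) = -12 + 36*b)
√(3 + (Y(w)/(-5) + 4))*Z(-13, 21) = √(3 + ((-12 + 36*1)/(-5) + 4))*(-13) = √(3 + ((-12 + 36)*(-⅕) + 4))*(-13) = √(3 + (24*(-⅕) + 4))*(-13) = √(3 + (-24/5 + 4))*(-13) = √(3 - ⅘)*(-13) = √(11/5)*(-13) = (√55/5)*(-13) = -13*√55/5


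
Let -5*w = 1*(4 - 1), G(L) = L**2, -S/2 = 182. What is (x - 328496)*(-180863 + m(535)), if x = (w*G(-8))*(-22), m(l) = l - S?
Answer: 294827102784/5 ≈ 5.8965e+10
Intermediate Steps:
S = -364 (S = -2*182 = -364)
m(l) = 364 + l (m(l) = l - 1*(-364) = l + 364 = 364 + l)
w = -3/5 (w = -(4 - 1)/5 = -3/5 ≈ -0.60000)
x = 4224/5 (x = -3/5*(-8)**2*(-22) = -3/5*64*(-22) = -192/5*(-22) = 4224/5 ≈ 844.80)
(x - 328496)*(-180863 + m(535)) = (4224/5 - 328496)*(-180863 + (364 + 535)) = -1638256*(-180863 + 899)/5 = -1638256/5*(-179964) = 294827102784/5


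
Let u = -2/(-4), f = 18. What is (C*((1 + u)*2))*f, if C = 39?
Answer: 2106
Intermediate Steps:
u = 1/2 (u = -2*(-1/4) = 1/2 ≈ 0.50000)
(C*((1 + u)*2))*f = (39*((1 + 1/2)*2))*18 = (39*((3/2)*2))*18 = (39*3)*18 = 117*18 = 2106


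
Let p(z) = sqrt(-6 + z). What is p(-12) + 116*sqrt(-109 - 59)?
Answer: I*(3*sqrt(2) + 232*sqrt(42)) ≈ 1507.8*I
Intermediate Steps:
p(-12) + 116*sqrt(-109 - 59) = sqrt(-6 - 12) + 116*sqrt(-109 - 59) = sqrt(-18) + 116*sqrt(-168) = 3*I*sqrt(2) + 116*(2*I*sqrt(42)) = 3*I*sqrt(2) + 232*I*sqrt(42)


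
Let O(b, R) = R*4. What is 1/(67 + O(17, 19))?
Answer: 1/143 ≈ 0.0069930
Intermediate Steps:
O(b, R) = 4*R
1/(67 + O(17, 19)) = 1/(67 + 4*19) = 1/(67 + 76) = 1/143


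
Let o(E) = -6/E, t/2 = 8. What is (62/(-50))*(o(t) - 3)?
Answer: 837/200 ≈ 4.1850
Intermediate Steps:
t = 16 (t = 2*8 = 16)
(62/(-50))*(o(t) - 3) = (62/(-50))*(-6/16 - 3) = (62*(-1/50))*(-6*1/16 - 3) = -31*(-3/8 - 3)/25 = -31/25*(-27/8) = 837/200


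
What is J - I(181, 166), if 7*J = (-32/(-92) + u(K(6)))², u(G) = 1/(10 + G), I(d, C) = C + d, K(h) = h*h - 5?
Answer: -2159862620/6224743 ≈ -346.98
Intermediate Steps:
K(h) = -5 + h² (K(h) = h² - 5 = -5 + h²)
J = 123201/6224743 (J = (-32/(-92) + 1/(10 + (-5 + 6²)))²/7 = (-32*(-1/92) + 1/(10 + (-5 + 36)))²/7 = (8/23 + 1/(10 + 31))²/7 = (8/23 + 1/41)²/7 = (351/943)²/7 = (⅐)*(123201/889249) = 123201/6224743 ≈ 0.019792)
J - I(181, 166) = 123201/6224743 - (166 + 181) = 123201/6224743 - 1*347 = 123201/6224743 - 347 = -2159862620/6224743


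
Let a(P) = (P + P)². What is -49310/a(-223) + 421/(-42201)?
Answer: -1082337473/4197227058 ≈ -0.25787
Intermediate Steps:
a(P) = 4*P² (a(P) = (2*P)² = 4*P²)
-49310/a(-223) + 421/(-42201) = -49310/(4*(-223)²) + 421/(-42201) = -49310/(4*49729) + 421*(-1/42201) = -49310/198916 - 421/42201 = -49310*1/198916 - 421/42201 = -24655/99458 - 421/42201 = -1082337473/4197227058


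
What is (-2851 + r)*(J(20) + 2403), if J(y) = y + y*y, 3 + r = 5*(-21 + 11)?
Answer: -8197992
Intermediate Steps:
r = -53 (r = -3 + 5*(-21 + 11) = -3 + 5*(-10) = -3 - 50 = -53)
J(y) = y + y²
(-2851 + r)*(J(20) + 2403) = (-2851 - 53)*(20*(1 + 20) + 2403) = -2904*(20*21 + 2403) = -2904*(420 + 2403) = -2904*2823 = -8197992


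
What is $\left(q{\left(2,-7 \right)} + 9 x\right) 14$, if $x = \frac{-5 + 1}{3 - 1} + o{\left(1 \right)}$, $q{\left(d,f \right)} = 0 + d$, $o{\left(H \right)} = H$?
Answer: $-98$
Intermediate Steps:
$q{\left(d,f \right)} = d$
$x = -1$ ($x = \frac{-5 + 1}{3 - 1} + 1 = - \frac{4}{2} + 1 = \left(-4\right) \frac{1}{2} + 1 = -2 + 1 = -1$)
$\left(q{\left(2,-7 \right)} + 9 x\right) 14 = \left(2 + 9 \left(-1\right)\right) 14 = \left(2 - 9\right) 14 = \left(-7\right) 14 = -98$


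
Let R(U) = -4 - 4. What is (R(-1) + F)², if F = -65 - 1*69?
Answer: 20164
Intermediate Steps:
R(U) = -8
F = -134 (F = -65 - 69 = -134)
(R(-1) + F)² = (-8 - 134)² = (-142)² = 20164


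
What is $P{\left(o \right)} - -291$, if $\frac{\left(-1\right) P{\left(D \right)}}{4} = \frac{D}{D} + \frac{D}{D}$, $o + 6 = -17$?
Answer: $283$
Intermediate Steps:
$o = -23$ ($o = -6 - 17 = -23$)
$P{\left(D \right)} = -8$ ($P{\left(D \right)} = - 4 \left(\frac{D}{D} + \frac{D}{D}\right) = - 4 \left(1 + 1\right) = \left(-4\right) 2 = -8$)
$P{\left(o \right)} - -291 = -8 - -291 = -8 + 291 = 283$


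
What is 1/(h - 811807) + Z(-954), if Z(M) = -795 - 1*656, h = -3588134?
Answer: -6384314392/4399941 ≈ -1451.0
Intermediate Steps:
Z(M) = -1451 (Z(M) = -795 - 656 = -1451)
1/(h - 811807) + Z(-954) = 1/(-3588134 - 811807) - 1451 = 1/(-4399941) - 1451 = -1/4399941 - 1451 = -6384314392/4399941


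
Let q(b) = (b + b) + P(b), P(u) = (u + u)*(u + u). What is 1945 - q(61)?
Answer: -13061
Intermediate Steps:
P(u) = 4*u**2 (P(u) = (2*u)*(2*u) = 4*u**2)
q(b) = 2*b + 4*b**2 (q(b) = (b + b) + 4*b**2 = 2*b + 4*b**2)
1945 - q(61) = 1945 - 2*61*(1 + 2*61) = 1945 - 2*61*(1 + 122) = 1945 - 2*61*123 = 1945 - 1*15006 = 1945 - 15006 = -13061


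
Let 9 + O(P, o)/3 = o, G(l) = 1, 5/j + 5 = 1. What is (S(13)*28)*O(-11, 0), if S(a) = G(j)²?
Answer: -756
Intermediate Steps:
j = -5/4 (j = 5/(-5 + 1) = 5/(-4) = 5*(-¼) = -5/4 ≈ -1.2500)
O(P, o) = -27 + 3*o
S(a) = 1 (S(a) = 1² = 1)
(S(13)*28)*O(-11, 0) = (1*28)*(-27 + 3*0) = 28*(-27 + 0) = 28*(-27) = -756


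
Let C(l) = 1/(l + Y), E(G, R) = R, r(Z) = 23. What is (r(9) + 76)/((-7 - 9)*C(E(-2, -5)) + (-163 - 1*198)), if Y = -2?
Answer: -77/279 ≈ -0.27599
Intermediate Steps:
C(l) = 1/(-2 + l) (C(l) = 1/(l - 2) = 1/(-2 + l))
(r(9) + 76)/((-7 - 9)*C(E(-2, -5)) + (-163 - 1*198)) = (23 + 76)/((-7 - 9)/(-2 - 5) + (-163 - 1*198)) = 99/(-16/(-7) + (-163 - 198)) = 99/(-16*(-⅐) - 361) = 99/(16/7 - 361) = 99/(-2511/7) = 99*(-7/2511) = -77/279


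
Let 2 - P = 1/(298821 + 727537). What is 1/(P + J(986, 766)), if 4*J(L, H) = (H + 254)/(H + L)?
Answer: 299696536/643012995 ≈ 0.46608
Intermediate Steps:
J(L, H) = (254 + H)/(4*(H + L)) (J(L, H) = ((H + 254)/(H + L))/4 = ((254 + H)/(H + L))/4 = (254 + H)/(4*(H + L)))
P = 2052715/1026358 (P = 2 - 1/(298821 + 727537) = 2 - 1/1026358 = 2052715/1026358 ≈ 2.0000)
1/(P + J(986, 766)) = 1/(2052715/1026358 + (254 + 766)/(4*(766 + 986))) = 1/(2052715/1026358 + (¼)*1020/1752) = 1/(2052715/1026358 + (¼)*(1/1752)*1020) = 1/(2052715/1026358 + 85/584) = 1/(643012995/299696536) = 299696536/643012995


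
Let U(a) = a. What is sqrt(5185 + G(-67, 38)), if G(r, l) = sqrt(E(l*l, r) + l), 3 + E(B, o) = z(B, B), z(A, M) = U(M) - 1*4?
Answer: sqrt(5185 + 5*sqrt(59)) ≈ 72.273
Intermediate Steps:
z(A, M) = -4 + M (z(A, M) = M - 1*4 = M - 4 = -4 + M)
E(B, o) = -7 + B (E(B, o) = -3 + (-4 + B) = -7 + B)
G(r, l) = sqrt(-7 + l + l**2) (G(r, l) = sqrt((-7 + l*l) + l) = sqrt((-7 + l**2) + l) = sqrt(-7 + l + l**2))
sqrt(5185 + G(-67, 38)) = sqrt(5185 + sqrt(-7 + 38 + 38**2)) = sqrt(5185 + sqrt(-7 + 38 + 1444)) = sqrt(5185 + sqrt(1475)) = sqrt(5185 + 5*sqrt(59))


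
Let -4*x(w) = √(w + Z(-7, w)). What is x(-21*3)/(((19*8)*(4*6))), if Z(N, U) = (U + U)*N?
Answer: -√91/4864 ≈ -0.0019612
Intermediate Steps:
Z(N, U) = 2*N*U (Z(N, U) = (2*U)*N = 2*N*U)
x(w) = -√13*√(-w)/4 (x(w) = -√(w + 2*(-7)*w)/4 = -√(w - 14*w)/4 = -√13*√(-w)/4)
x(-21*3)/(((19*8)*(4*6))) = (-√13*√(-(-21)*3)/4)/(((19*8)*(4*6))) = (-√13*√(-1*(-63))/4)/((152*24)) = -√13*√63/4/3648 = -√13*3*√7/4*(1/3648) = -3*√91/4*(1/3648) = -√91/4864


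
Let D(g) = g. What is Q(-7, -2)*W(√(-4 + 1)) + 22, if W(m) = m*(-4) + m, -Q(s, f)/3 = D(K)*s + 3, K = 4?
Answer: 22 - 225*I*√3 ≈ 22.0 - 389.71*I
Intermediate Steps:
Q(s, f) = -9 - 12*s (Q(s, f) = -3*(4*s + 3) = -3*(3 + 4*s) = -9 - 12*s)
W(m) = -3*m (W(m) = -4*m + m = -3*m)
Q(-7, -2)*W(√(-4 + 1)) + 22 = (-9 - 12*(-7))*(-3*√(-4 + 1)) + 22 = (-9 + 84)*(-3*I*√3) + 22 = 75*(-3*I*√3) + 22 = -225*I*√3 + 22 = 22 - 225*I*√3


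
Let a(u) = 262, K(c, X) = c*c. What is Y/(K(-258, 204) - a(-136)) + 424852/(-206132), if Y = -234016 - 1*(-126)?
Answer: -9547593848/1708370483 ≈ -5.5887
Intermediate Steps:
K(c, X) = c²
Y = -233890 (Y = -234016 + 126 = -233890)
Y/(K(-258, 204) - a(-136)) + 424852/(-206132) = -233890/((-258)² - 1*262) + 424852/(-206132) = -233890/(66564 - 262) + 424852*(-1/206132) = -233890/66302 - 106213/51533 = -233890*1/66302 - 106213/51533 = -116945/33151 - 106213/51533 = -9547593848/1708370483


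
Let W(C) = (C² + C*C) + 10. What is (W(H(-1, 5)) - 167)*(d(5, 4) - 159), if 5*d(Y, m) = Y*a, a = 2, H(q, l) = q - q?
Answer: 24649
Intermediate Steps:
H(q, l) = 0
W(C) = 10 + 2*C² (W(C) = (C² + C²) + 10 = 2*C² + 10 = 10 + 2*C²)
d(Y, m) = 2*Y/5 (d(Y, m) = (Y*2)/5 = (2*Y)/5 = 2*Y/5)
(W(H(-1, 5)) - 167)*(d(5, 4) - 159) = ((10 + 2*0²) - 167)*((⅖)*5 - 159) = ((10 + 2*0) - 167)*(2 - 159) = ((10 + 0) - 167)*(-157) = (10 - 167)*(-157) = -157*(-157) = 24649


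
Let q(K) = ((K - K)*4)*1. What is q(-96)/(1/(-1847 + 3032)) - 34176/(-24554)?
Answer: 17088/12277 ≈ 1.3919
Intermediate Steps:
q(K) = 0 (q(K) = (0*4)*1 = 0*1 = 0)
q(-96)/(1/(-1847 + 3032)) - 34176/(-24554) = 0/(1/(-1847 + 3032)) - 34176/(-24554) = 0/(1/1185) - 34176*(-1/24554) = 0/(1/1185) + 17088/12277 = 0*1185 + 17088/12277 = 0 + 17088/12277 = 17088/12277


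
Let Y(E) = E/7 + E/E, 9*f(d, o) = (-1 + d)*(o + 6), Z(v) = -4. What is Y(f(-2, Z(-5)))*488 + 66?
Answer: 10658/21 ≈ 507.52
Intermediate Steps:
f(d, o) = (-1 + d)*(6 + o)/9 (f(d, o) = ((-1 + d)*(o + 6))/9 = ((-1 + d)*(6 + o))/9 = (-1 + d)*(6 + o)/9)
Y(E) = 1 + E/7 (Y(E) = E*(⅐) + 1 = E/7 + 1 = 1 + E/7)
Y(f(-2, Z(-5)))*488 + 66 = (1 + (-⅔ - ⅑*(-4) + (⅔)*(-2) + (⅑)*(-2)*(-4))/7)*488 + 66 = (1 + (-⅔ + 4/9 - 4/3 + 8/9)/7)*488 + 66 = (1 + (⅐)*(-⅔))*488 + 66 = (1 - 2/21)*488 + 66 = (19/21)*488 + 66 = 9272/21 + 66 = 10658/21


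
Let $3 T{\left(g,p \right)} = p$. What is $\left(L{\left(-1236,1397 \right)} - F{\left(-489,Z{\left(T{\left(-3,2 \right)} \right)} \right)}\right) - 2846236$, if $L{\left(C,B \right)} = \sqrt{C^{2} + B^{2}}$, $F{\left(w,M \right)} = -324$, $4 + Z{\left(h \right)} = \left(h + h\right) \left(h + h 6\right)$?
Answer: $-2845912 + \sqrt{3479305} \approx -2.844 \cdot 10^{6}$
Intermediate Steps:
$T{\left(g,p \right)} = \frac{p}{3}$
$Z{\left(h \right)} = -4 + 14 h^{2}$ ($Z{\left(h \right)} = -4 + \left(h + h\right) \left(h + h 6\right) = -4 + 2 h \left(h + 6 h\right) = -4 + 2 h 7 h = -4 + 14 h^{2}$)
$L{\left(C,B \right)} = \sqrt{B^{2} + C^{2}}$
$\left(L{\left(-1236,1397 \right)} - F{\left(-489,Z{\left(T{\left(-3,2 \right)} \right)} \right)}\right) - 2846236 = \left(\sqrt{1397^{2} + \left(-1236\right)^{2}} - -324\right) - 2846236 = \left(\sqrt{1951609 + 1527696} + 324\right) - 2846236 = \left(\sqrt{3479305} + 324\right) - 2846236 = \left(324 + \sqrt{3479305}\right) - 2846236 = -2845912 + \sqrt{3479305}$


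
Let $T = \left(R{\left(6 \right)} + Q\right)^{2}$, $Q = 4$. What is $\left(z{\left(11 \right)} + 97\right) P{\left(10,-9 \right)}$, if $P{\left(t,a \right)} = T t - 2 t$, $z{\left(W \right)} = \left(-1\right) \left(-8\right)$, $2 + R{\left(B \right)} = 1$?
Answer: $7350$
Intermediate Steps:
$R{\left(B \right)} = -1$ ($R{\left(B \right)} = -2 + 1 = -1$)
$z{\left(W \right)} = 8$
$T = 9$ ($T = \left(-1 + 4\right)^{2} = 3^{2} = 9$)
$P{\left(t,a \right)} = 7 t$ ($P{\left(t,a \right)} = 9 t - 2 t = 7 t$)
$\left(z{\left(11 \right)} + 97\right) P{\left(10,-9 \right)} = \left(8 + 97\right) 7 \cdot 10 = 105 \cdot 70 = 7350$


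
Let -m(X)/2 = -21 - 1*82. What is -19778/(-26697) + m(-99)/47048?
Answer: 42546133/57092748 ≈ 0.74521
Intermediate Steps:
m(X) = 206 (m(X) = -2*(-21 - 1*82) = -2*(-21 - 82) = -2*(-103) = 206)
-19778/(-26697) + m(-99)/47048 = -19778/(-26697) + 206/47048 = -19778*(-1/26697) + 206*(1/47048) = 1798/2427 + 103/23524 = 42546133/57092748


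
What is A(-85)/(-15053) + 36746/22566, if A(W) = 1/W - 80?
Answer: 23585081048/14436654915 ≈ 1.6337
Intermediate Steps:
A(W) = -80 + 1/W
A(-85)/(-15053) + 36746/22566 = (-80 + 1/(-85))/(-15053) + 36746/22566 = (-80 - 1/85)*(-1/15053) + 36746*(1/22566) = -6801/85*(-1/15053) + 18373/11283 = 6801/1279505 + 18373/11283 = 23585081048/14436654915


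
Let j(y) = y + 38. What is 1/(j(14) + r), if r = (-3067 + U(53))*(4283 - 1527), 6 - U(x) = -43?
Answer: -1/8317556 ≈ -1.2023e-7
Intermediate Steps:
U(x) = 49 (U(x) = 6 - 1*(-43) = 6 + 43 = 49)
j(y) = 38 + y
r = -8317608 (r = (-3067 + 49)*(4283 - 1527) = -3018*2756 = -8317608)
1/(j(14) + r) = 1/((38 + 14) - 8317608) = 1/(52 - 8317608) = 1/(-8317556) = -1/8317556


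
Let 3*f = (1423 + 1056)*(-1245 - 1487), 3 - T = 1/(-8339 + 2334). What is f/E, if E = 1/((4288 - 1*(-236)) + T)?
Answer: -184111426943408/18015 ≈ -1.0220e+10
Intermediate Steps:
T = 18016/6005 (T = 3 - 1/(-8339 + 2334) = 3 - 1/(-6005) = 3 - 1*(-1/6005) = 3 + 1/6005 = 18016/6005 ≈ 3.0002)
f = -6772628/3 (f = ((1423 + 1056)*(-1245 - 1487))/3 = (2479*(-2732))/3 = (1/3)*(-6772628) = -6772628/3 ≈ -2.2575e+6)
E = 6005/27184636 (E = 1/((4288 - 1*(-236)) + 18016/6005) = 1/((4288 + 236) + 18016/6005) = 1/(4524 + 18016/6005) = 1/(27184636/6005) = 6005/27184636 ≈ 0.00022090)
f/E = -6772628/(3*6005/27184636) = -6772628/3*27184636/6005 = -184111426943408/18015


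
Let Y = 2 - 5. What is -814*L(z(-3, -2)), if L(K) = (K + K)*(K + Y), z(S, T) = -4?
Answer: -45584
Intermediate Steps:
Y = -3
L(K) = 2*K*(-3 + K) (L(K) = (K + K)*(K - 3) = (2*K)*(-3 + K) = 2*K*(-3 + K))
-814*L(z(-3, -2)) = -1628*(-4)*(-3 - 4) = -1628*(-4)*(-7) = -814*56 = -45584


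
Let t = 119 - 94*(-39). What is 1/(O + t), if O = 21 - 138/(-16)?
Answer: 8/30517 ≈ 0.00026215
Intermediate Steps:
t = 3785 (t = 119 + 3666 = 3785)
O = 237/8 (O = 21 - 138*(-1/16) = 21 + 69/8 = 237/8 ≈ 29.625)
1/(O + t) = 1/(237/8 + 3785) = 1/(30517/8) = 8/30517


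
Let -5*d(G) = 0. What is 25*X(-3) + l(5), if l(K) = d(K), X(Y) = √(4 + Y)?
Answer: 25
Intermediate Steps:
d(G) = 0 (d(G) = -⅕*0 = 0)
l(K) = 0
25*X(-3) + l(5) = 25*√(4 - 3) + 0 = 25*√1 + 0 = 25*1 + 0 = 25 + 0 = 25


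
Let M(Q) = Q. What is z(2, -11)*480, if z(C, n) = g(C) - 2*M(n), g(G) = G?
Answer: 11520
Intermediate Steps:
z(C, n) = C - 2*n
z(2, -11)*480 = (2 - 2*(-11))*480 = (2 + 22)*480 = 24*480 = 11520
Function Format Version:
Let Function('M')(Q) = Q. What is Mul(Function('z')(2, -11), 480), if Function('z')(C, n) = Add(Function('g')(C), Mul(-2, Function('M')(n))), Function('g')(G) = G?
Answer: 11520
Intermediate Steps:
Function('z')(C, n) = Add(C, Mul(-2, n))
Mul(Function('z')(2, -11), 480) = Mul(Add(2, Mul(-2, -11)), 480) = Mul(Add(2, 22), 480) = Mul(24, 480) = 11520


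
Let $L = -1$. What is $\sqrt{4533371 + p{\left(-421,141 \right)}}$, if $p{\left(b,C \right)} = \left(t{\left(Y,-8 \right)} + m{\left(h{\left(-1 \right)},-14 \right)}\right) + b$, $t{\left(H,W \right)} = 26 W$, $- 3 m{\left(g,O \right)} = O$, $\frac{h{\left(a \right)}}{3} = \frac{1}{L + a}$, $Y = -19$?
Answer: $\frac{4 \sqrt{2549670}}{3} \approx 2129.0$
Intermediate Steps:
$h{\left(a \right)} = \frac{3}{-1 + a}$
$m{\left(g,O \right)} = - \frac{O}{3}$
$p{\left(b,C \right)} = - \frac{610}{3} + b$ ($p{\left(b,C \right)} = \left(26 \left(-8\right) - - \frac{14}{3}\right) + b = \left(-208 + \frac{14}{3}\right) + b = - \frac{610}{3} + b$)
$\sqrt{4533371 + p{\left(-421,141 \right)}} = \sqrt{4533371 - \frac{1873}{3}} = \sqrt{\frac{13598240}{3}} = \frac{4 \sqrt{2549670}}{3}$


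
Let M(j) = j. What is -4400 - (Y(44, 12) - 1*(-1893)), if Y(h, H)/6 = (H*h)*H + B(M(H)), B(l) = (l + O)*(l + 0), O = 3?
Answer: -45389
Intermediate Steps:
B(l) = l*(3 + l) (B(l) = (l + 3)*(l + 0) = (3 + l)*l = l*(3 + l))
Y(h, H) = 6*H*(3 + H) + 6*h*H² (Y(h, H) = 6*((H*h)*H + H*(3 + H)) = 6*(h*H² + H*(3 + H)) = 6*(H*(3 + H) + h*H²) = 6*H*(3 + H) + 6*h*H²)
-4400 - (Y(44, 12) - 1*(-1893)) = -4400 - (6*12*(3 + 12 + 12*44) - 1*(-1893)) = -4400 - (6*12*(3 + 12 + 528) + 1893) = -4400 - (6*12*543 + 1893) = -4400 - (39096 + 1893) = -4400 - 1*40989 = -4400 - 40989 = -45389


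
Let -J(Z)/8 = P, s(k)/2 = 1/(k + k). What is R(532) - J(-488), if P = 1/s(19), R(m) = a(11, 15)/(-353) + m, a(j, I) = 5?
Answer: 241447/353 ≈ 683.99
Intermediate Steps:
s(k) = 1/k (s(k) = 2/(k + k) = 2/((2*k)) = 2*(1/(2*k)) = 1/k)
R(m) = -5/353 + m (R(m) = 5/(-353) + m = 5*(-1/353) + m = -5/353 + m)
P = 19 (P = 1/(1/19) = 19)
J(Z) = -152 (J(Z) = -8*19 = -152)
R(532) - J(-488) = (-5/353 + 532) - 1*(-152) = 187791/353 + 152 = 241447/353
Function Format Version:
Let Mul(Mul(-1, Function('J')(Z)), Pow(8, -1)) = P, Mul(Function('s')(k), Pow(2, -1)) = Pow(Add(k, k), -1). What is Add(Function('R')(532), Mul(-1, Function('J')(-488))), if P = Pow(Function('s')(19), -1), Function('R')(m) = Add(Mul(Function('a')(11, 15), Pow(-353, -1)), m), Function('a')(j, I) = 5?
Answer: Rational(241447, 353) ≈ 683.99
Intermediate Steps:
Function('s')(k) = Pow(k, -1) (Function('s')(k) = Mul(2, Pow(Add(k, k), -1)) = Mul(2, Pow(Mul(2, k), -1)) = Mul(2, Mul(Rational(1, 2), Pow(k, -1))) = Pow(k, -1))
Function('R')(m) = Add(Rational(-5, 353), m) (Function('R')(m) = Add(Mul(5, Pow(-353, -1)), m) = Add(Mul(5, Rational(-1, 353)), m) = Add(Rational(-5, 353), m))
P = 19 (P = Pow(Pow(19, -1), -1) = Pow(Rational(1, 19), -1) = 19)
Function('J')(Z) = -152 (Function('J')(Z) = Mul(-8, 19) = -152)
Add(Function('R')(532), Mul(-1, Function('J')(-488))) = Add(Add(Rational(-5, 353), 532), Mul(-1, -152)) = Add(Rational(187791, 353), 152) = Rational(241447, 353)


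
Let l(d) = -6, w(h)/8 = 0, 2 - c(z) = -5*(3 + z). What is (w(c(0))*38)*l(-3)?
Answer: 0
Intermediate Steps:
c(z) = 17 + 5*z (c(z) = 2 - (-5)*(3 + z) = 2 - (-15 - 5*z) = 2 + (15 + 5*z) = 17 + 5*z)
w(h) = 0 (w(h) = 8*0 = 0)
(w(c(0))*38)*l(-3) = (0*38)*(-6) = 0*(-6) = 0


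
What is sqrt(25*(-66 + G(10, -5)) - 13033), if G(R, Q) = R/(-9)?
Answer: I*sqrt(132397)/3 ≈ 121.29*I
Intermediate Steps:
G(R, Q) = -R/9 (G(R, Q) = R*(-1/9) = -R/9)
sqrt(25*(-66 + G(10, -5)) - 13033) = sqrt(25*(-66 - 1/9*10) - 13033) = sqrt(25*(-66 - 10/9) - 13033) = sqrt(25*(-604/9) - 13033) = sqrt(-15100/9 - 13033) = sqrt(-132397/9) = I*sqrt(132397)/3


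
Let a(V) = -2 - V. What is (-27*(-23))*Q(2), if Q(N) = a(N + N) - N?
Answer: -4968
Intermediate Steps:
Q(N) = -2 - 3*N (Q(N) = (-2 - (N + N)) - N = (-2 - 2*N) - N = -2 - 3*N)
(-27*(-23))*Q(2) = (-27*(-23))*(-2 - 3*2) = 621*(-2 - 6) = 621*(-8) = -4968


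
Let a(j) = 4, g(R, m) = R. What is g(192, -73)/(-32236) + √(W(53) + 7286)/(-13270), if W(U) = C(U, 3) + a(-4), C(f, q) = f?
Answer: -48/8059 - √7343/13270 ≈ -0.012414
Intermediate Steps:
W(U) = 4 + U (W(U) = U + 4 = 4 + U)
g(192, -73)/(-32236) + √(W(53) + 7286)/(-13270) = 192/(-32236) + √((4 + 53) + 7286)/(-13270) = 192*(-1/32236) + √(57 + 7286)*(-1/13270) = -48/8059 + √7343*(-1/13270) = -48/8059 - √7343/13270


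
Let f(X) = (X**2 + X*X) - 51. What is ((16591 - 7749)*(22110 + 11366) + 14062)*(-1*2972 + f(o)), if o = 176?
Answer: 17443505757366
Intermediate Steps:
f(X) = -51 + 2*X**2 (f(X) = (X**2 + X**2) - 51 = 2*X**2 - 51 = -51 + 2*X**2)
((16591 - 7749)*(22110 + 11366) + 14062)*(-1*2972 + f(o)) = ((16591 - 7749)*(22110 + 11366) + 14062)*(-1*2972 + (-51 + 2*176**2)) = (8842*33476 + 14062)*(-2972 + (-51 + 2*30976)) = (295994792 + 14062)*(-2972 + (-51 + 61952)) = 296008854*(-2972 + 61901) = 296008854*58929 = 17443505757366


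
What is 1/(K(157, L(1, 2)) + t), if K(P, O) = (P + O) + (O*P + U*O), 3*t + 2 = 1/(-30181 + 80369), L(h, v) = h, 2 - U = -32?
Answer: 150564/52446461 ≈ 0.0028708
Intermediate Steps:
U = 34 (U = 2 - 1*(-32) = 2 + 32 = 34)
t = -100375/150564 (t = -⅔ + 1/(3*(-30181 + 80369)) = -⅔ + (⅓)/50188 = -⅔ + (⅓)*(1/50188) = -⅔ + 1/150564 = -100375/150564 ≈ -0.66666)
K(P, O) = P + 35*O + O*P (K(P, O) = (P + O) + (O*P + 34*O) = (O + P) + (34*O + O*P) = P + 35*O + O*P)
1/(K(157, L(1, 2)) + t) = 1/((157 + 35*1 + 1*157) - 100375/150564) = 1/((157 + 35 + 157) - 100375/150564) = 1/(349 - 100375/150564) = 1/(52446461/150564) = 150564/52446461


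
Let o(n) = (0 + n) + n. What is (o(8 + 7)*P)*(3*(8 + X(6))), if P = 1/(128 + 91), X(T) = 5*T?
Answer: 1140/73 ≈ 15.616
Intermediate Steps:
o(n) = 2*n (o(n) = n + n = 2*n)
P = 1/219 ≈ 0.0045662
(o(8 + 7)*P)*(3*(8 + X(6))) = ((2*(8 + 7))*(1/219))*(3*(8 + 5*6)) = ((2*15)*(1/219))*(3*(8 + 30)) = (30*(1/219))*(3*38) = (10/73)*114 = 1140/73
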